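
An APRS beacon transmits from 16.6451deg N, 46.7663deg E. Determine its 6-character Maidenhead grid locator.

LK36jp

Shift to the Maidenhead origin (180°W, 90°S): lon 226.7663, lat 106.6451.
Field: lon ⌊226.7663/20⌋ = 11 → L; lat ⌊106.6451/10⌋ = 10 → K.
Square: lon ⌊6.7663/2⌋ = 3; lat ⌊6.6451/1⌋ = 6.
Subsquare: lon ⌊0.7663/0.0833333⌋ = 9 → j; lat ⌊0.6451/0.0416667⌋ = 15 → p.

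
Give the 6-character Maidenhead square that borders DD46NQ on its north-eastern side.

DD46or

Longitude subsquare n = 13; +1 → 14 = o.
Latitude subsquare q = 16; +1 → 17 = r.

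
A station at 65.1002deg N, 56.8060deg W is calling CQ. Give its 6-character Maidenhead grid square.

GP15oc

Add 180° to longitude and 90° to latitude: 123.1940, 155.1002.
Field: 123.1940/20 → 6 → G, 155.1002/10 → 15 → P; chars GP.
Square: 3.1940/2 → 1, 5.1002/1 → 5; chars 15.
Subsquare: 1.1940/0.0833333 → 14 → o, 0.1002/0.0416667 → 2 → c; chars oc.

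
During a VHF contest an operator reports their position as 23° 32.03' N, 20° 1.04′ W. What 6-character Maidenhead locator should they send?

HL93xm

Add 180° to longitude and 90° to latitude: 159.9827, 113.5338.
Field: 159.9827/20 → 7 → H, 113.5338/10 → 11 → L; chars HL.
Square: 19.9827/2 → 9, 3.5338/1 → 3; chars 93.
Subsquare: 1.9827/0.0833333 → 23 → x, 0.5338/0.0416667 → 12 → m; chars xm.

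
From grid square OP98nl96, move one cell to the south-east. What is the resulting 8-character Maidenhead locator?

OP98ol05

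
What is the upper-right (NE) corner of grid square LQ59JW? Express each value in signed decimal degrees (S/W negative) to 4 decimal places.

79.9583, 50.8333

Field L=11, Q=16: +11·20° lon, +16·10° lat → SW at lon 40°, lat 70°.
Square 5, 9: +5·2° lon, +9·1° lat → SW at lon 50°, lat 79°.
Subsquare j=9, w=22: +9·0.0833333° lon, +22·0.0416667° lat → SW at lon 50.75°, lat 79.9167°.
Cell spans 0.0833333° lon × 0.0416667° lat. NE corner is SW corner plus one full cell.
latitude 79.9583, longitude 50.8333.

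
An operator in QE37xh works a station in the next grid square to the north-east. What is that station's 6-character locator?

Longitude subsquare x = 23; +1 → 24, wraps to 0 = a, carry into square.
Longitude square 3; +1 → 4.
Latitude subsquare h = 7; +1 → 8 = i.

QE47ai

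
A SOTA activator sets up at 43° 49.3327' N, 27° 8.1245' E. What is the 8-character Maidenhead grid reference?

Add 180° to longitude and 90° to latitude: 207.13541, 133.82221.
Field: lon ⌊207.13541/20⌋ = 10 → K; lat ⌊133.82221/10⌋ = 13 → N.
Square: lon ⌊7.13541/2⌋ = 3; lat ⌊3.82221/1⌋ = 3.
Subsquare: lon ⌊1.13541/0.0833333⌋ = 13 → n; lat ⌊0.82221/0.0416667⌋ = 19 → t.
Extended square: lon ⌊0.05208/0.00833333⌋ = 6; lat ⌊0.03055/0.00416667⌋ = 7.

KN33nt67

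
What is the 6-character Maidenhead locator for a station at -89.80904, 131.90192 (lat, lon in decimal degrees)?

PA50we

Add 180° to longitude and 90° to latitude: 311.9019, 0.1910.
Field (20°×10°, letters A–R): 311.9019/20 → 15 → P, 0.1910/10 → 0 → A; chars PA.
Square (2°×1°, digits 0–9): 11.9019/2 → 5, 0.1910/1 → 0; chars 50.
Subsquare (5′×2.5′, letters a–x): 1.9019/0.0833333 → 22 → w, 0.1910/0.0416667 → 4 → e; chars we.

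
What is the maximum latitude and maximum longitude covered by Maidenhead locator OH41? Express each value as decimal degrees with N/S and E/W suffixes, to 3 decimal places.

Field O=14, H=7: +14·20° lon, +7·10° lat → SW at lon 100°, lat -20°.
Square 4, 1: +4·2° lon, +1·1° lat → SW at lon 108°, lat -19°.
Cell spans 2° lon × 1° lat. NE corner is SW corner plus one full cell.
latitude 18.000° S, longitude 110.000° E.

18.000° S, 110.000° E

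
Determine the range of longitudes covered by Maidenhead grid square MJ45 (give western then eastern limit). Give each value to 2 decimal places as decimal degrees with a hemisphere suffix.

68.00° E, 70.00° E

Field M=12, J=9: +12·20° lon, +9·10° lat → SW at lon 60°, lat 0°.
Square 4, 5: +4·2° lon, +5·1° lat → SW at lon 68°, lat 5°.
Cell spans 2° lon × 1° lat.
west 68.00° E, east 70.00° E.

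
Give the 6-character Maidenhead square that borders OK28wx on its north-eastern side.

Longitude subsquare w = 22; +1 → 23 = x.
Latitude subsquare x = 23; +1 → 24, wraps to 0 = a, carry into square.
Latitude square 8; +1 → 9.

OK29xa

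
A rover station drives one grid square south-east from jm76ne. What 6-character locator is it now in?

Longitude subsquare n = 13; +1 → 14 = o.
Latitude subsquare e = 4; −1 → 3 = d.

JM76od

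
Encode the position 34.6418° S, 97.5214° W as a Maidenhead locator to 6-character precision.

Add 180° to longitude and 90° to latitude: 82.4786, 55.3582.
Field (20°×10°, letters A–R): 82.4786/20 → 4 → E, 55.3582/10 → 5 → F; chars EF.
Square (2°×1°, digits 0–9): 2.4786/2 → 1, 5.3582/1 → 5; chars 15.
Subsquare (5′×2.5′, letters a–x): 0.4786/0.0833333 → 5 → f, 0.3582/0.0416667 → 8 → i; chars fi.

EF15fi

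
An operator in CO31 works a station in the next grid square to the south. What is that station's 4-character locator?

Latitude square 1; −1 → 0.
The longitude characters are unchanged.

CO30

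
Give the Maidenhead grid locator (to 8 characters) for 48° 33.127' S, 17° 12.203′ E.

Offset from 180°W / 90°S: lon 197.20338°, lat 41.44788°.
Field: lon ⌊197.20338/20⌋ = 9 → J; lat ⌊41.44788/10⌋ = 4 → E.
Square: lon ⌊17.20338/2⌋ = 8; lat ⌊1.44788/1⌋ = 1.
Subsquare: lon ⌊1.20338/0.0833333⌋ = 14 → o; lat ⌊0.44788/0.0416667⌋ = 10 → k.
Extended square: lon ⌊0.03672/0.00833333⌋ = 4; lat ⌊0.03122/0.00416667⌋ = 7.

JE81ok47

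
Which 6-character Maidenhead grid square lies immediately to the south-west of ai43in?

Longitude subsquare i = 8; −1 → 7 = h.
Latitude subsquare n = 13; −1 → 12 = m.

AI43hm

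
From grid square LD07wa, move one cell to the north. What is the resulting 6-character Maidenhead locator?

LD07wb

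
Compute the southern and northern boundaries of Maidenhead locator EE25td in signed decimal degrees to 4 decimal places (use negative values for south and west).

Field E=4, E=4: +4·20° lon, +4·10° lat → SW at lon -100°, lat -50°.
Square 2, 5: +2·2° lon, +5·1° lat → SW at lon -96°, lat -45°.
Subsquare t=19, d=3: +19·0.0833333° lon, +3·0.0416667° lat → SW at lon -94.4167°, lat -44.875°.
Cell spans 0.0833333° lon × 0.0416667° lat.
south -44.8750, north -44.8333.

-44.8750, -44.8333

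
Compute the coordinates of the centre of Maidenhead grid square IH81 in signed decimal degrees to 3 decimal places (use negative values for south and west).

-18.500, -3.000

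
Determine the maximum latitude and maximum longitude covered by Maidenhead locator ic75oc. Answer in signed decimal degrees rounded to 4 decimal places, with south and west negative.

-64.8750, -4.7500

Field I=8, C=2: +8·20° lon, +2·10° lat → SW at lon -20°, lat -70°.
Square 7, 5: +7·2° lon, +5·1° lat → SW at lon -6°, lat -65°.
Subsquare o=14, c=2: +14·0.0833333° lon, +2·0.0416667° lat → SW at lon -4.83333°, lat -64.9167°.
Cell spans 0.0833333° lon × 0.0416667° lat. NE corner is SW corner plus one full cell.
latitude -64.8750, longitude -4.7500.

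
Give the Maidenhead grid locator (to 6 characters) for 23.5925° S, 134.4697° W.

CG26sj

Add 180° to longitude and 90° to latitude: 45.5303, 66.4075.
Field: lon ⌊45.5303/20⌋ = 2 → C; lat ⌊66.4075/10⌋ = 6 → G.
Square: lon ⌊5.5303/2⌋ = 2; lat ⌊6.4075/1⌋ = 6.
Subsquare: lon ⌊1.5303/0.0833333⌋ = 18 → s; lat ⌊0.4075/0.0416667⌋ = 9 → j.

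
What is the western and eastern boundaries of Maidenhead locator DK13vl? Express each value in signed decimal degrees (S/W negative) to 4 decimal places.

Field D=3, K=10: +3·20° lon, +10·10° lat → SW at lon -120°, lat 10°.
Square 1, 3: +1·2° lon, +3·1° lat → SW at lon -118°, lat 13°.
Subsquare v=21, l=11: +21·0.0833333° lon, +11·0.0416667° lat → SW at lon -116.25°, lat 13.4583°.
Cell spans 0.0833333° lon × 0.0416667° lat.
west -116.2500, east -116.1667.

-116.2500, -116.1667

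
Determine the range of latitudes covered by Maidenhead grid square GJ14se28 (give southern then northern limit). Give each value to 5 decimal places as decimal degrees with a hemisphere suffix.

4.20000° N, 4.20417° N

Field G=6, J=9: +6·20° lon, +9·10° lat → SW at lon -60°, lat 0°.
Square 1, 4: +1·2° lon, +4·1° lat → SW at lon -58°, lat 4°.
Subsquare s=18, e=4: +18·0.0833333° lon, +4·0.0416667° lat → SW at lon -56.5°, lat 4.16667°.
Extended square 2, 8: +2·0.00833333° lon, +8·0.00416667° lat → SW at lon -56.4833°, lat 4.2°.
Cell spans 0.00833333° lon × 0.00416667° lat.
south 4.20000° N, north 4.20417° N.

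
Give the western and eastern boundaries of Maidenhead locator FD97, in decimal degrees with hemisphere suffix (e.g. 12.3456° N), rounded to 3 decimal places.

62.000° W, 60.000° W

Field F=5, D=3: +5·20° lon, +3·10° lat → SW at lon -80°, lat -60°.
Square 9, 7: +9·2° lon, +7·1° lat → SW at lon -62°, lat -53°.
Cell spans 2° lon × 1° lat.
west 62.000° W, east 60.000° W.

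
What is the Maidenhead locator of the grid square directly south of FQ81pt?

FQ81ps

Latitude subsquare t = 19; −1 → 18 = s.
The longitude characters are unchanged.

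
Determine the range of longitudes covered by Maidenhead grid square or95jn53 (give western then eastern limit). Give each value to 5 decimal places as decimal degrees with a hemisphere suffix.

118.79167° E, 118.80000° E

Field O=14, R=17: +14·20° lon, +17·10° lat → SW at lon 100°, lat 80°.
Square 9, 5: +9·2° lon, +5·1° lat → SW at lon 118°, lat 85°.
Subsquare j=9, n=13: +9·0.0833333° lon, +13·0.0416667° lat → SW at lon 118.75°, lat 85.5417°.
Extended square 5, 3: +5·0.00833333° lon, +3·0.00416667° lat → SW at lon 118.792°, lat 85.5542°.
Cell spans 0.00833333° lon × 0.00416667° lat.
west 118.79167° E, east 118.80000° E.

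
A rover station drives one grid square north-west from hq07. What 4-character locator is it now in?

GQ98

Longitude square 0; −1 → -1, wraps to 9, carry into field.
Longitude field H = 7; −1 → 6 = G.
Latitude square 7; +1 → 8.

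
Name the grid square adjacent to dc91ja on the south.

DC90jx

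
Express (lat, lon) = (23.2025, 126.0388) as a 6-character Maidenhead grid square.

PL33ae

Shift to the Maidenhead origin (180°W, 90°S): lon 306.0388, lat 113.2025.
Field: lon ⌊306.0388/20⌋ = 15 → P; lat ⌊113.2025/10⌋ = 11 → L.
Square: lon ⌊6.0388/2⌋ = 3; lat ⌊3.2025/1⌋ = 3.
Subsquare: lon ⌊0.0388/0.0833333⌋ = 0 → a; lat ⌊0.2025/0.0416667⌋ = 4 → e.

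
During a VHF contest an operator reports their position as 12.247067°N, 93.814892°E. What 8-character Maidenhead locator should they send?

Offset from 180°W / 90°S: lon 273.81489°, lat 102.24707°.
Field (20°×10°, letters A–R): lon ⌊273.81489/20⌋ = 13 → N; lat ⌊102.24707/10⌋ = 10 → K.
Square (2°×1°, digits 0–9): lon ⌊13.81489/2⌋ = 6; lat ⌊2.24707/1⌋ = 2.
Subsquare (5′×2.5′, letters a–x): lon ⌊1.81489/0.0833333⌋ = 21 → v; lat ⌊0.24707/0.0416667⌋ = 5 → f.
Extended square (30″×15″, digits 0–9): lon ⌊0.06489/0.00833333⌋ = 7; lat ⌊0.03873/0.00416667⌋ = 9.

NK62vf79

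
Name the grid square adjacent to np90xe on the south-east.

OP00ad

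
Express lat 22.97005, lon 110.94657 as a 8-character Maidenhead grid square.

OL52lx32

Add 180° to longitude and 90° to latitude: 290.94657, 112.97005.
Field: 290.94657/20 → 14 → O, 112.97005/10 → 11 → L; chars OL.
Square: 10.94657/2 → 5, 2.97005/1 → 2; chars 52.
Subsquare: 0.94657/0.0833333 → 11 → l, 0.97005/0.0416667 → 23 → x; chars lx.
Extended square: 0.02990/0.00833333 → 3, 0.01172/0.00416667 → 2; chars 32.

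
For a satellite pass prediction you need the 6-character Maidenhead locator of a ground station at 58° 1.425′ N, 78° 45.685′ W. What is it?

Add 180° to longitude and 90° to latitude: 101.2386, 148.0238.
Field: lon ⌊101.2386/20⌋ = 5 → F; lat ⌊148.0238/10⌋ = 14 → O.
Square: lon ⌊1.2386/2⌋ = 0; lat ⌊8.0238/1⌋ = 8.
Subsquare: lon ⌊1.2386/0.0833333⌋ = 14 → o; lat ⌊0.0238/0.0416667⌋ = 0 → a.

FO08oa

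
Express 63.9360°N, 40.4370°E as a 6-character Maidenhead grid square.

LP03fw

Offset from 180°W / 90°S: lon 220.4370°, lat 153.9360°.
Field: lon ⌊220.4370/20⌋ = 11 → L; lat ⌊153.9360/10⌋ = 15 → P.
Square: lon ⌊0.4370/2⌋ = 0; lat ⌊3.9360/1⌋ = 3.
Subsquare: lon ⌊0.4370/0.0833333⌋ = 5 → f; lat ⌊0.9360/0.0416667⌋ = 22 → w.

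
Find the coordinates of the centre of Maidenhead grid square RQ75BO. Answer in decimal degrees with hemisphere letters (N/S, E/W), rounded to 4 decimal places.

Field R=17, Q=16: +17·20° lon, +16·10° lat → SW at lon 160°, lat 70°.
Square 7, 5: +7·2° lon, +5·1° lat → SW at lon 174°, lat 75°.
Subsquare b=1, o=14: +1·0.0833333° lon, +14·0.0416667° lat → SW at lon 174.083°, lat 75.5833°.
Cell spans 0.0833333° lon × 0.0416667° lat. Centre is SW corner plus half of each.
latitude 75.6042° N, longitude 174.1250° E.

75.6042° N, 174.1250° E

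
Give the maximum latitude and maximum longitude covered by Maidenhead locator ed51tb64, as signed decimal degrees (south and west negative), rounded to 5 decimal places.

Field E=4, D=3: +4·20° lon, +3·10° lat → SW at lon -100°, lat -60°.
Square 5, 1: +5·2° lon, +1·1° lat → SW at lon -90°, lat -59°.
Subsquare t=19, b=1: +19·0.0833333° lon, +1·0.0416667° lat → SW at lon -88.4167°, lat -58.9583°.
Extended square 6, 4: +6·0.00833333° lon, +4·0.00416667° lat → SW at lon -88.3667°, lat -58.9417°.
Cell spans 0.00833333° lon × 0.00416667° lat. NE corner is SW corner plus one full cell.
latitude -58.93750, longitude -88.35833.

-58.93750, -88.35833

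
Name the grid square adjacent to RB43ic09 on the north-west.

Longitude extended square 0; −1 → -1, wraps to 9, carry into subsquare.
Longitude subsquare i = 8; −1 → 7 = h.
Latitude extended square 9; +1 → 10, wraps to 0, carry into subsquare.
Latitude subsquare c = 2; +1 → 3 = d.

RB43hd90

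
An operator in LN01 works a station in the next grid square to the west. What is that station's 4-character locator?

Longitude square 0; −1 → -1, wraps to 9, carry into field.
Longitude field L = 11; −1 → 10 = K.
The latitude characters are unchanged.

KN91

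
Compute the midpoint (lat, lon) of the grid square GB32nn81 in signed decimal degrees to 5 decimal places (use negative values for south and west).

-77.45208, -52.84583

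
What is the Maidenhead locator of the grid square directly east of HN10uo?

Longitude subsquare u = 20; +1 → 21 = v.
The latitude characters are unchanged.

HN10vo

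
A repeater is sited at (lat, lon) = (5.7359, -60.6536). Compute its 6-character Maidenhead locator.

Add 180° to longitude and 90° to latitude: 119.3464, 95.7359.
Field: lon ⌊119.3464/20⌋ = 5 → F; lat ⌊95.7359/10⌋ = 9 → J.
Square: lon ⌊19.3464/2⌋ = 9; lat ⌊5.7359/1⌋ = 5.
Subsquare: lon ⌊1.3464/0.0833333⌋ = 16 → q; lat ⌊0.7359/0.0416667⌋ = 17 → r.

FJ95qr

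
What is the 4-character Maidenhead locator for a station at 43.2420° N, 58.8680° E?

LN93

Offset from 180°W / 90°S: lon 238.87°, lat 133.24°.
Field: 238.87/20 → 11 → L, 133.24/10 → 13 → N; chars LN.
Square: 18.87/2 → 9, 3.24/1 → 3; chars 93.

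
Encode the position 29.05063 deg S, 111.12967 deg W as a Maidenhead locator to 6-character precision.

Add 180° to longitude and 90° to latitude: 68.8703, 60.9494.
Field: lon ⌊68.8703/20⌋ = 3 → D; lat ⌊60.9494/10⌋ = 6 → G.
Square: lon ⌊8.8703/2⌋ = 4; lat ⌊0.9494/1⌋ = 0.
Subsquare: lon ⌊0.8703/0.0833333⌋ = 10 → k; lat ⌊0.9494/0.0416667⌋ = 22 → w.

DG40kw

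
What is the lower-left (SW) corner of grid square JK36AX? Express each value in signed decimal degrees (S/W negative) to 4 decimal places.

Field J=9, K=10: +9·20° lon, +10·10° lat → SW at lon 0°, lat 10°.
Square 3, 6: +3·2° lon, +6·1° lat → SW at lon 6°, lat 16°.
Subsquare a=0, x=23: +0·0.0833333° lon, +23·0.0416667° lat → SW at lon 6°, lat 16.9583°.
latitude 16.9583, longitude 6.0000.

16.9583, 6.0000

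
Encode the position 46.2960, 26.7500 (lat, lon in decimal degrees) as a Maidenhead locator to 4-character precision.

KN36

Shift to the Maidenhead origin (180°W, 90°S): lon 206.75, lat 136.30.
Field (20°×10°, letters A–R): lon ⌊206.75/20⌋ = 10 → K; lat ⌊136.30/10⌋ = 13 → N.
Square (2°×1°, digits 0–9): lon ⌊6.75/2⌋ = 3; lat ⌊6.30/1⌋ = 6.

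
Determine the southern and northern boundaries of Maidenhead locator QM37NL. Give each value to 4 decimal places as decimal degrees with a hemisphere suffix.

37.4583° N, 37.5000° N

Field Q=16, M=12: +16·20° lon, +12·10° lat → SW at lon 140°, lat 30°.
Square 3, 7: +3·2° lon, +7·1° lat → SW at lon 146°, lat 37°.
Subsquare n=13, l=11: +13·0.0833333° lon, +11·0.0416667° lat → SW at lon 147.083°, lat 37.4583°.
Cell spans 0.0833333° lon × 0.0416667° lat.
south 37.4583° N, north 37.5000° N.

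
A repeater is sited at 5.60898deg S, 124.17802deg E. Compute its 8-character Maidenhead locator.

Add 180° to longitude and 90° to latitude: 304.17802, 84.39102.
Field: 304.17802/20 → 15 → P, 84.39102/10 → 8 → I; chars PI.
Square: 4.17802/2 → 2, 4.39102/1 → 4; chars 24.
Subsquare: 0.17802/0.0833333 → 2 → c, 0.39102/0.0416667 → 9 → j; chars cj.
Extended square: 0.01135/0.00833333 → 1, 0.01602/0.00416667 → 3; chars 13.

PI24cj13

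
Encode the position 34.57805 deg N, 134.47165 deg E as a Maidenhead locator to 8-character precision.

PM74fn68

Offset from 180°W / 90°S: lon 314.47165°, lat 124.57805°.
Field: lon ⌊314.47165/20⌋ = 15 → P; lat ⌊124.57805/10⌋ = 12 → M.
Square: lon ⌊14.47165/2⌋ = 7; lat ⌊4.57805/1⌋ = 4.
Subsquare: lon ⌊0.47165/0.0833333⌋ = 5 → f; lat ⌊0.57805/0.0416667⌋ = 13 → n.
Extended square: lon ⌊0.05498/0.00833333⌋ = 6; lat ⌊0.03638/0.00416667⌋ = 8.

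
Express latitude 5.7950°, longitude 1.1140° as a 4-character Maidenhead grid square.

Add 180° to longitude and 90° to latitude: 181.11, 95.80.
Field: 181.11/20 → 9 → J, 95.80/10 → 9 → J; chars JJ.
Square: 1.11/2 → 0, 5.80/1 → 5; chars 05.

JJ05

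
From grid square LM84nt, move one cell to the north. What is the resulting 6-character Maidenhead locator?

LM84nu

Latitude subsquare t = 19; +1 → 20 = u.
The longitude characters are unchanged.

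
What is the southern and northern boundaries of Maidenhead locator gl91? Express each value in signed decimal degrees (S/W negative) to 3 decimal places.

21.000, 22.000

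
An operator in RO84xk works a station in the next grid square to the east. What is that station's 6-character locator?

Longitude subsquare x = 23; +1 → 24, wraps to 0 = a, carry into square.
Longitude square 8; +1 → 9.
The latitude characters are unchanged.

RO94ak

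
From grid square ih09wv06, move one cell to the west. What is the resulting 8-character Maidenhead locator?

Longitude extended square 0; −1 → -1, wraps to 9, carry into subsquare.
Longitude subsquare w = 22; −1 → 21 = v.
The latitude characters are unchanged.

IH09vv96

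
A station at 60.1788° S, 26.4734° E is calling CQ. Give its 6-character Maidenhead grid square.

Offset from 180°W / 90°S: lon 206.4734°, lat 29.8212°.
Field: 206.4734/20 → 10 → K, 29.8212/10 → 2 → C; chars KC.
Square: 6.4734/2 → 3, 9.8212/1 → 9; chars 39.
Subsquare: 0.4734/0.0833333 → 5 → f, 0.8212/0.0416667 → 19 → t; chars ft.

KC39ft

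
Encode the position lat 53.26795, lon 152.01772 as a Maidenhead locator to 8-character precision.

QO63ag24

Offset from 180°W / 90°S: lon 332.01772°, lat 143.26795°.
Field: 332.01772/20 → 16 → Q, 143.26795/10 → 14 → O; chars QO.
Square: 12.01772/2 → 6, 3.26795/1 → 3; chars 63.
Subsquare: 0.01772/0.0833333 → 0 → a, 0.26795/0.0416667 → 6 → g; chars ag.
Extended square: 0.01772/0.00833333 → 2, 0.01795/0.00416667 → 4; chars 24.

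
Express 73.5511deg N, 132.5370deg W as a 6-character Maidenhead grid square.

CQ33rn

Add 180° to longitude and 90° to latitude: 47.4630, 163.5511.
Field: lon ⌊47.4630/20⌋ = 2 → C; lat ⌊163.5511/10⌋ = 16 → Q.
Square: lon ⌊7.4630/2⌋ = 3; lat ⌊3.5511/1⌋ = 3.
Subsquare: lon ⌊1.4630/0.0833333⌋ = 17 → r; lat ⌊0.5511/0.0416667⌋ = 13 → n.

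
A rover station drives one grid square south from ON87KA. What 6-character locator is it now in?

Latitude subsquare a = 0; −1 → -1, wraps to 23 = x, carry into square.
Latitude square 7; −1 → 6.
The longitude characters are unchanged.

ON86kx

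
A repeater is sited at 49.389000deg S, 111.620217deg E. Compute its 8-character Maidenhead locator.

OE50to46

Add 180° to longitude and 90° to latitude: 291.62022, 40.61100.
Field: lon ⌊291.62022/20⌋ = 14 → O; lat ⌊40.61100/10⌋ = 4 → E.
Square: lon ⌊11.62022/2⌋ = 5; lat ⌊0.61100/1⌋ = 0.
Subsquare: lon ⌊1.62022/0.0833333⌋ = 19 → t; lat ⌊0.61100/0.0416667⌋ = 14 → o.
Extended square: lon ⌊0.03688/0.00833333⌋ = 4; lat ⌊0.02767/0.00416667⌋ = 6.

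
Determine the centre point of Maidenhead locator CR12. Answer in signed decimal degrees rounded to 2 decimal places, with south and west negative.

Field C=2, R=17: +2·20° lon, +17·10° lat → SW at lon -140°, lat 80°.
Square 1, 2: +1·2° lon, +2·1° lat → SW at lon -138°, lat 82°.
Cell spans 2° lon × 1° lat. Centre is SW corner plus half of each.
latitude 82.50, longitude -137.00.

82.50, -137.00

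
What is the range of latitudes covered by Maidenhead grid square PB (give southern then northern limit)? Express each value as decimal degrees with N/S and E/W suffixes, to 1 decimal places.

80.0° S, 70.0° S

Field P=15, B=1: +15·20° lon, +1·10° lat → SW at lon 120°, lat -80°.
Cell spans 20° lon × 10° lat.
south 80.0° S, north 70.0° S.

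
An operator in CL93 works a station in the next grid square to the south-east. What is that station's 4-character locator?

DL02

Longitude square 9; +1 → 10, wraps to 0, carry into field.
Longitude field C = 2; +1 → 3 = D.
Latitude square 3; −1 → 2.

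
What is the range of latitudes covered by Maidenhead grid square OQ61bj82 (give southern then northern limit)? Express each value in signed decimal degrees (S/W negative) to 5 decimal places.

71.38333, 71.38750

Field O=14, Q=16: +14·20° lon, +16·10° lat → SW at lon 100°, lat 70°.
Square 6, 1: +6·2° lon, +1·1° lat → SW at lon 112°, lat 71°.
Subsquare b=1, j=9: +1·0.0833333° lon, +9·0.0416667° lat → SW at lon 112.083°, lat 71.375°.
Extended square 8, 2: +8·0.00833333° lon, +2·0.00416667° lat → SW at lon 112.15°, lat 71.3833°.
Cell spans 0.00833333° lon × 0.00416667° lat.
south 71.38333, north 71.38750.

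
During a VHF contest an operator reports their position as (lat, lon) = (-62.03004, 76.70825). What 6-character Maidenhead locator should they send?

MC87ix

Shift to the Maidenhead origin (180°W, 90°S): lon 256.7083, lat 27.9700.
Field (20°×10°, letters A–R): 256.7083/20 → 12 → M, 27.9700/10 → 2 → C; chars MC.
Square (2°×1°, digits 0–9): 16.7083/2 → 8, 7.9700/1 → 7; chars 87.
Subsquare (5′×2.5′, letters a–x): 0.7083/0.0833333 → 8 → i, 0.9700/0.0416667 → 23 → x; chars ix.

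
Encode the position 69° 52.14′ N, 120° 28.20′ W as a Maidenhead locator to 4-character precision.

CP99

Add 180° to longitude and 90° to latitude: 59.53, 159.87.
Field (20°×10°, letters A–R): 59.53/20 → 2 → C, 159.87/10 → 15 → P; chars CP.
Square (2°×1°, digits 0–9): 19.53/2 → 9, 9.87/1 → 9; chars 99.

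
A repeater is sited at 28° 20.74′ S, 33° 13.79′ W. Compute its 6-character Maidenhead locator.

Add 180° to longitude and 90° to latitude: 146.7702, 61.6543.
Field (20°×10°, letters A–R): 146.7702/20 → 7 → H, 61.6543/10 → 6 → G; chars HG.
Square (2°×1°, digits 0–9): 6.7702/2 → 3, 1.6543/1 → 1; chars 31.
Subsquare (5′×2.5′, letters a–x): 0.7702/0.0833333 → 9 → j, 0.6543/0.0416667 → 15 → p; chars jp.

HG31jp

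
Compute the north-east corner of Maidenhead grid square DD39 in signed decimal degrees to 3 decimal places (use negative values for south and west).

Field D=3, D=3: +3·20° lon, +3·10° lat → SW at lon -120°, lat -60°.
Square 3, 9: +3·2° lon, +9·1° lat → SW at lon -114°, lat -51°.
Cell spans 2° lon × 1° lat. NE corner is SW corner plus one full cell.
latitude -50.000, longitude -112.000.

-50.000, -112.000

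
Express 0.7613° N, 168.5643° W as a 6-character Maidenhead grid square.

Offset from 180°W / 90°S: lon 11.4357°, lat 90.7613°.
Field: 11.4357/20 → 0 → A, 90.7613/10 → 9 → J; chars AJ.
Square: 11.4357/2 → 5, 0.7613/1 → 0; chars 50.
Subsquare: 1.4357/0.0833333 → 17 → r, 0.7613/0.0416667 → 18 → s; chars rs.

AJ50rs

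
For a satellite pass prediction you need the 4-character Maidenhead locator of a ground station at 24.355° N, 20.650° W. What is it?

HL94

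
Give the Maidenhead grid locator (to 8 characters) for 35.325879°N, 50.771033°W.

Shift to the Maidenhead origin (180°W, 90°S): lon 129.22897, lat 125.32588.
Field (20°×10°, letters A–R): 129.22897/20 → 6 → G, 125.32588/10 → 12 → M; chars GM.
Square (2°×1°, digits 0–9): 9.22897/2 → 4, 5.32588/1 → 5; chars 45.
Subsquare (5′×2.5′, letters a–x): 1.22897/0.0833333 → 14 → o, 0.32588/0.0416667 → 7 → h; chars oh.
Extended square (30″×15″, digits 0–9): 0.06230/0.00833333 → 7, 0.03421/0.00416667 → 8; chars 78.

GM45oh78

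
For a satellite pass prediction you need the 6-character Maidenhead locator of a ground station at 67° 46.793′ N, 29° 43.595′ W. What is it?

HP57ds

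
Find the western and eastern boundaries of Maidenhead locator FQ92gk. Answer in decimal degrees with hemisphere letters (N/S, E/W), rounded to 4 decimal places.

Field F=5, Q=16: +5·20° lon, +16·10° lat → SW at lon -80°, lat 70°.
Square 9, 2: +9·2° lon, +2·1° lat → SW at lon -62°, lat 72°.
Subsquare g=6, k=10: +6·0.0833333° lon, +10·0.0416667° lat → SW at lon -61.5°, lat 72.4167°.
Cell spans 0.0833333° lon × 0.0416667° lat.
west 61.5000° W, east 61.4167° W.

61.5000° W, 61.4167° W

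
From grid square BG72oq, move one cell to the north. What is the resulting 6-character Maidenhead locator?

BG72or

Latitude subsquare q = 16; +1 → 17 = r.
The longitude characters are unchanged.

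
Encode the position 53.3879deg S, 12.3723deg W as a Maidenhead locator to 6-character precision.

ID36to

Add 180° to longitude and 90° to latitude: 167.6277, 36.6121.
Field: lon ⌊167.6277/20⌋ = 8 → I; lat ⌊36.6121/10⌋ = 3 → D.
Square: lon ⌊7.6277/2⌋ = 3; lat ⌊6.6121/1⌋ = 6.
Subsquare: lon ⌊1.6277/0.0833333⌋ = 19 → t; lat ⌊0.6121/0.0416667⌋ = 14 → o.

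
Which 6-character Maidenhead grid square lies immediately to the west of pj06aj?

Longitude subsquare a = 0; −1 → -1, wraps to 23 = x, carry into square.
Longitude square 0; −1 → -1, wraps to 9, carry into field.
Longitude field P = 15; −1 → 14 = O.
The latitude characters are unchanged.

OJ96xj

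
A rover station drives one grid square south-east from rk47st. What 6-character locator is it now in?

RK47ts

Longitude subsquare s = 18; +1 → 19 = t.
Latitude subsquare t = 19; −1 → 18 = s.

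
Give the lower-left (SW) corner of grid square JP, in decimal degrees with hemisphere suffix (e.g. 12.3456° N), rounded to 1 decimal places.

60.0° N, 0.0° E

Field J=9, P=15: +9·20° lon, +15·10° lat → SW at lon 0°, lat 60°.
latitude 60.0° N, longitude 0.0° E.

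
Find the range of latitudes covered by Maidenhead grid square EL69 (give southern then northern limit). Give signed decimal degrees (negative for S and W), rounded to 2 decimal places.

29.00, 30.00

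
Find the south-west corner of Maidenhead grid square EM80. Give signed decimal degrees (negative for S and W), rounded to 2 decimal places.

30.00, -84.00

Field E=4, M=12: +4·20° lon, +12·10° lat → SW at lon -100°, lat 30°.
Square 8, 0: +8·2° lon, +0·1° lat → SW at lon -84°, lat 30°.
latitude 30.00, longitude -84.00.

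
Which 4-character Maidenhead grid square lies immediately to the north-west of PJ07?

OJ98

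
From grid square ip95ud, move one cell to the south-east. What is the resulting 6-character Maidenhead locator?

Longitude subsquare u = 20; +1 → 21 = v.
Latitude subsquare d = 3; −1 → 2 = c.

IP95vc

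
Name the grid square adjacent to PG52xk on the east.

PG62ak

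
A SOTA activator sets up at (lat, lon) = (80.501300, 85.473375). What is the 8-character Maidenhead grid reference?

Shift to the Maidenhead origin (180°W, 90°S): lon 265.47338, lat 170.50130.
Field (20°×10°, letters A–R): 265.47338/20 → 13 → N, 170.50130/10 → 17 → R; chars NR.
Square (2°×1°, digits 0–9): 5.47338/2 → 2, 0.50130/1 → 0; chars 20.
Subsquare (5′×2.5′, letters a–x): 1.47338/0.0833333 → 17 → r, 0.50130/0.0416667 → 12 → m; chars rm.
Extended square (30″×15″, digits 0–9): 0.05671/0.00833333 → 6, 0.00130/0.00416667 → 0; chars 60.

NR20rm60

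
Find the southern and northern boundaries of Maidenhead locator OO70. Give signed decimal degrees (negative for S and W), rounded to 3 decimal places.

50.000, 51.000

Field O=14, O=14: +14·20° lon, +14·10° lat → SW at lon 100°, lat 50°.
Square 7, 0: +7·2° lon, +0·1° lat → SW at lon 114°, lat 50°.
Cell spans 2° lon × 1° lat.
south 50.000, north 51.000.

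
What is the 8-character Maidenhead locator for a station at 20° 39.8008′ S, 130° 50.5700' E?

Add 180° to longitude and 90° to latitude: 310.84283, 69.33665.
Field: 310.84283/20 → 15 → P, 69.33665/10 → 6 → G; chars PG.
Square: 10.84283/2 → 5, 9.33665/1 → 9; chars 59.
Subsquare: 0.84283/0.0833333 → 10 → k, 0.33665/0.0416667 → 8 → i; chars ki.
Extended square: 0.00950/0.00833333 → 1, 0.00332/0.00416667 → 0; chars 10.

PG59ki10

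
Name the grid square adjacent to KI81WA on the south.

KI80wx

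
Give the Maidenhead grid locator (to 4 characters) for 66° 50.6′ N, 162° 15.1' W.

AP86

Offset from 180°W / 90°S: lon 17.75°, lat 156.84°.
Field: 17.75/20 → 0 → A, 156.84/10 → 15 → P; chars AP.
Square: 17.75/2 → 8, 6.84/1 → 6; chars 86.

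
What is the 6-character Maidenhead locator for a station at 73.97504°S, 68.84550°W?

FB56na

Shift to the Maidenhead origin (180°W, 90°S): lon 111.1545, lat 16.0250.
Field (20°×10°, letters A–R): 111.1545/20 → 5 → F, 16.0250/10 → 1 → B; chars FB.
Square (2°×1°, digits 0–9): 11.1545/2 → 5, 6.0250/1 → 6; chars 56.
Subsquare (5′×2.5′, letters a–x): 1.1545/0.0833333 → 13 → n, 0.0250/0.0416667 → 0 → a; chars na.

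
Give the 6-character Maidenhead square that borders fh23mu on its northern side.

FH23mv

Latitude subsquare u = 20; +1 → 21 = v.
The longitude characters are unchanged.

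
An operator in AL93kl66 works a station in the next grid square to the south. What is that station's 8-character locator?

AL93kl65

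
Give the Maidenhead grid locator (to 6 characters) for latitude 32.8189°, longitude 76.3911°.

MM82et

Add 180° to longitude and 90° to latitude: 256.3911, 122.8189.
Field: 256.3911/20 → 12 → M, 122.8189/10 → 12 → M; chars MM.
Square: 16.3911/2 → 8, 2.8189/1 → 2; chars 82.
Subsquare: 0.3911/0.0833333 → 4 → e, 0.8189/0.0416667 → 19 → t; chars et.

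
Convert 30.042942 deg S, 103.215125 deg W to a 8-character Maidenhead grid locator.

DF89jw49

Add 180° to longitude and 90° to latitude: 76.78487, 59.95706.
Field: lon ⌊76.78487/20⌋ = 3 → D; lat ⌊59.95706/10⌋ = 5 → F.
Square: lon ⌊16.78487/2⌋ = 8; lat ⌊9.95706/1⌋ = 9.
Subsquare: lon ⌊0.78487/0.0833333⌋ = 9 → j; lat ⌊0.95706/0.0416667⌋ = 22 → w.
Extended square: lon ⌊0.03487/0.00833333⌋ = 4; lat ⌊0.04039/0.00416667⌋ = 9.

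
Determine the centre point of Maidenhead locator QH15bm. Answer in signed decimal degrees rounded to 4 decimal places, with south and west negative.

-14.4792, 142.1250

Field Q=16, H=7: +16·20° lon, +7·10° lat → SW at lon 140°, lat -20°.
Square 1, 5: +1·2° lon, +5·1° lat → SW at lon 142°, lat -15°.
Subsquare b=1, m=12: +1·0.0833333° lon, +12·0.0416667° lat → SW at lon 142.083°, lat -14.5°.
Cell spans 0.0833333° lon × 0.0416667° lat. Centre is SW corner plus half of each.
latitude -14.4792, longitude 142.1250.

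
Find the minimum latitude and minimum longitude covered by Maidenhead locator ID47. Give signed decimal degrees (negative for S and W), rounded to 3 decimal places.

Field I=8, D=3: +8·20° lon, +3·10° lat → SW at lon -20°, lat -60°.
Square 4, 7: +4·2° lon, +7·1° lat → SW at lon -12°, lat -53°.
latitude -53.000, longitude -12.000.

-53.000, -12.000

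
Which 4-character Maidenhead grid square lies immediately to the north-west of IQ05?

HQ96

Longitude square 0; −1 → -1, wraps to 9, carry into field.
Longitude field I = 8; −1 → 7 = H.
Latitude square 5; +1 → 6.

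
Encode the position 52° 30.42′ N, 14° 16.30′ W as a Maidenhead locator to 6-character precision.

IO22um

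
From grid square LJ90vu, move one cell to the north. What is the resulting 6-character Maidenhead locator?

LJ90vv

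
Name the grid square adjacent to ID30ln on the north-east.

ID30mo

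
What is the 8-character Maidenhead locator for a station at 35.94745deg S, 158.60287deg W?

BF04qb72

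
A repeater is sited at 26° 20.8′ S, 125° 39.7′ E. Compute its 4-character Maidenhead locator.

PG23

Offset from 180°W / 90°S: lon 305.66°, lat 63.65°.
Field: lon ⌊305.66/20⌋ = 15 → P; lat ⌊63.65/10⌋ = 6 → G.
Square: lon ⌊5.66/2⌋ = 2; lat ⌊3.65/1⌋ = 3.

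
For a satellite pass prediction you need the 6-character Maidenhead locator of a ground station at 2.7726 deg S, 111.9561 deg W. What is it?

Shift to the Maidenhead origin (180°W, 90°S): lon 68.0439, lat 87.2274.
Field: lon ⌊68.0439/20⌋ = 3 → D; lat ⌊87.2274/10⌋ = 8 → I.
Square: lon ⌊8.0439/2⌋ = 4; lat ⌊7.2274/1⌋ = 7.
Subsquare: lon ⌊0.0439/0.0833333⌋ = 0 → a; lat ⌊0.2274/0.0416667⌋ = 5 → f.

DI47af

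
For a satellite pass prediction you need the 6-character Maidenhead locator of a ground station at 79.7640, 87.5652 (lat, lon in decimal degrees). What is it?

NQ39ss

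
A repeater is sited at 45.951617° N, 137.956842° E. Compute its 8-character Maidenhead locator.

PN85xw48

Offset from 180°W / 90°S: lon 317.95684°, lat 135.95162°.
Field: 317.95684/20 → 15 → P, 135.95162/10 → 13 → N; chars PN.
Square: 17.95684/2 → 8, 5.95162/1 → 5; chars 85.
Subsquare: 1.95684/0.0833333 → 23 → x, 0.95162/0.0416667 → 22 → w; chars xw.
Extended square: 0.04018/0.00833333 → 4, 0.03495/0.00416667 → 8; chars 48.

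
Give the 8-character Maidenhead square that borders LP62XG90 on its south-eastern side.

Longitude extended square 9; +1 → 10, wraps to 0, carry into subsquare.
Longitude subsquare x = 23; +1 → 24, wraps to 0 = a, carry into square.
Longitude square 6; +1 → 7.
Latitude extended square 0; −1 → -1, wraps to 9, carry into subsquare.
Latitude subsquare g = 6; −1 → 5 = f.

LP72af09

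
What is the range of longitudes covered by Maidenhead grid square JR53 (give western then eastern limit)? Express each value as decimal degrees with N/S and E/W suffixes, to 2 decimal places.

10.00° E, 12.00° E

Field J=9, R=17: +9·20° lon, +17·10° lat → SW at lon 0°, lat 80°.
Square 5, 3: +5·2° lon, +3·1° lat → SW at lon 10°, lat 83°.
Cell spans 2° lon × 1° lat.
west 10.00° E, east 12.00° E.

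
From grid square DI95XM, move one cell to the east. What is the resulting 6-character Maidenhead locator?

Longitude subsquare x = 23; +1 → 24, wraps to 0 = a, carry into square.
Longitude square 9; +1 → 10, wraps to 0, carry into field.
Longitude field D = 3; +1 → 4 = E.
The latitude characters are unchanged.

EI05am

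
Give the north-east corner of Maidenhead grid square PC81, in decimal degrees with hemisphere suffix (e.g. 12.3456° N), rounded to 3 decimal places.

68.000° S, 138.000° E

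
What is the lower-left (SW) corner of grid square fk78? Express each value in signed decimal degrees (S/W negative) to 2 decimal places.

Field F=5, K=10: +5·20° lon, +10·10° lat → SW at lon -80°, lat 10°.
Square 7, 8: +7·2° lon, +8·1° lat → SW at lon -66°, lat 18°.
latitude 18.00, longitude -66.00.

18.00, -66.00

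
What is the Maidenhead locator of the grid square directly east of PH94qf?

PH94rf

Longitude subsquare q = 16; +1 → 17 = r.
The latitude characters are unchanged.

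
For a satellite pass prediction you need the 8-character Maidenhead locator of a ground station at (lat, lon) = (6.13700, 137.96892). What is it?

PJ86xd62

Add 180° to longitude and 90° to latitude: 317.96892, 96.13700.
Field: 317.96892/20 → 15 → P, 96.13700/10 → 9 → J; chars PJ.
Square: 17.96892/2 → 8, 6.13700/1 → 6; chars 86.
Subsquare: 1.96892/0.0833333 → 23 → x, 0.13700/0.0416667 → 3 → d; chars xd.
Extended square: 0.05225/0.00833333 → 6, 0.01200/0.00416667 → 2; chars 62.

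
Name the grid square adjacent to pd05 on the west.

OD95

Longitude square 0; −1 → -1, wraps to 9, carry into field.
Longitude field P = 15; −1 → 14 = O.
The latitude characters are unchanged.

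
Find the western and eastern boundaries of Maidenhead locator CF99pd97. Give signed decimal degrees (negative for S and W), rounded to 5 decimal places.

Field C=2, F=5: +2·20° lon, +5·10° lat → SW at lon -140°, lat -40°.
Square 9, 9: +9·2° lon, +9·1° lat → SW at lon -122°, lat -31°.
Subsquare p=15, d=3: +15·0.0833333° lon, +3·0.0416667° lat → SW at lon -120.75°, lat -30.875°.
Extended square 9, 7: +9·0.00833333° lon, +7·0.00416667° lat → SW at lon -120.675°, lat -30.8458°.
Cell spans 0.00833333° lon × 0.00416667° lat.
west -120.67500, east -120.66667.

-120.67500, -120.66667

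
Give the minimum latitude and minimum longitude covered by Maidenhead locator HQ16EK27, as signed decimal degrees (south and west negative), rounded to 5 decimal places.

Field H=7, Q=16: +7·20° lon, +16·10° lat → SW at lon -40°, lat 70°.
Square 1, 6: +1·2° lon, +6·1° lat → SW at lon -38°, lat 76°.
Subsquare e=4, k=10: +4·0.0833333° lon, +10·0.0416667° lat → SW at lon -37.6667°, lat 76.4167°.
Extended square 2, 7: +2·0.00833333° lon, +7·0.00416667° lat → SW at lon -37.65°, lat 76.4458°.
latitude 76.44583, longitude -37.65000.

76.44583, -37.65000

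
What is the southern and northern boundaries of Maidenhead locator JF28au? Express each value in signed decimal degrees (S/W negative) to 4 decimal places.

-31.1667, -31.1250

Field J=9, F=5: +9·20° lon, +5·10° lat → SW at lon 0°, lat -40°.
Square 2, 8: +2·2° lon, +8·1° lat → SW at lon 4°, lat -32°.
Subsquare a=0, u=20: +0·0.0833333° lon, +20·0.0416667° lat → SW at lon 4°, lat -31.1667°.
Cell spans 0.0833333° lon × 0.0416667° lat.
south -31.1667, north -31.1250.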